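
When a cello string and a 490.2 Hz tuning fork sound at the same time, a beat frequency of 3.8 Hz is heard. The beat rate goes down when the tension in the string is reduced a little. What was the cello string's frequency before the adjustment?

494 Hz

|f − 490.2| = 3.8, so the cello string was at either 486.4 Hz or 494 Hz.
Lower tension means lower frequency; the adjustment lowers the cello string's frequency.
The beat rate fell, so the adjustment moved the cello string toward 490.2 Hz — it must have started above the reference.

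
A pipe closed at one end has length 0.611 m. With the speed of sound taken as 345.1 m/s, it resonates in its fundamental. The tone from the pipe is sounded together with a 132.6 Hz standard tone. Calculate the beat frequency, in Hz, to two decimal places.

Closed pipe (odd harmonics): f_n = n·v/(4L) = 1·345.1/(4·0.611) = 141.2029 Hz.
f_beat = |141.2029 − 132.6| = 8.60 Hz.

8.60 Hz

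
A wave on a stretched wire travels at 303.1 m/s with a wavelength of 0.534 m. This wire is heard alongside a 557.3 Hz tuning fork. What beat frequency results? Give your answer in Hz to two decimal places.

10.30 Hz

Source frequency f = v/λ = 303.1/0.534 = 567.6030 Hz.
f_beat = |567.6030 − 557.3| = 10.30 Hz.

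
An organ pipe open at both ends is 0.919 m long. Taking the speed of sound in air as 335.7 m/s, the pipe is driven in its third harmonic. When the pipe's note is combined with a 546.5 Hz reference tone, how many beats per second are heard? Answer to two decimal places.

1.43 Hz

Open pipe: f_n = n·v/(2L) = 3·335.7/(2·0.919) = 547.9325 Hz.
f_beat = |547.9325 − 546.5| = 1.43 Hz.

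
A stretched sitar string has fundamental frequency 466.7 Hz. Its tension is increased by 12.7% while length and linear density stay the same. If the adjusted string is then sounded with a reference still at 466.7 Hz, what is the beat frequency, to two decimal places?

For a string, f ∝ √T, so the new frequency is 466.7·√1.127 = 495.4499 Hz.
f_beat = |495.4499 − 466.7| = 28.75 Hz.

28.75 Hz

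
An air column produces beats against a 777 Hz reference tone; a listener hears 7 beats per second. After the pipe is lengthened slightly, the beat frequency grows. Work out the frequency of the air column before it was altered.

770 Hz

|f − 777| = 7, so the air column was at either 770 Hz or 784 Hz.
A longer pipe has a lower fundamental; the adjustment lowers the air column's frequency.
The beat rate rose, so the adjustment moved the air column further from 777 Hz — it was already below the reference.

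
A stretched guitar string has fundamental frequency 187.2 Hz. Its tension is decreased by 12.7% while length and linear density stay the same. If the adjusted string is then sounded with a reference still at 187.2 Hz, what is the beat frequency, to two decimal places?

12.29 Hz

For a string, f ∝ √T, so the new frequency is 187.2·√0.873 = 174.9093 Hz.
f_beat = |174.9093 − 187.2| = 12.29 Hz.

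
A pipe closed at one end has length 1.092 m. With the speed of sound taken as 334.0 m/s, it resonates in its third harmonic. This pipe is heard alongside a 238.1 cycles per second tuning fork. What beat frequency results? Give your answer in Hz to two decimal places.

8.70 Hz

Closed pipe (odd harmonics): f_n = n·v/(4L) = 3·334.0/(4·1.092) = 229.3956 Hz.
f_beat = |229.3956 − 238.1| = 8.70 Hz.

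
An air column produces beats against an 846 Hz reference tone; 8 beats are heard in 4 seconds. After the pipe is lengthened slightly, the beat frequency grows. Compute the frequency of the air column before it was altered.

Beat frequency = 8/4 = 2 Hz.
|f − 846| = 2, so the air column was at either 844 Hz or 848 Hz.
A longer pipe has a lower fundamental; the adjustment lowers the air column's frequency.
The beat rate rose, so the adjustment moved the air column further from 846 Hz — it was already below the reference.

844 Hz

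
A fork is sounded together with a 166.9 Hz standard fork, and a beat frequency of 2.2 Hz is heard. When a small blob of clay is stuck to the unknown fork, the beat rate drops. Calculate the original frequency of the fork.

169.1 Hz

|f − 166.9| = 2.2, so the fork was at either 164.7 Hz or 169.1 Hz.
Adding mass to a fork lowers its frequency; the adjustment lowers the fork's frequency.
The beat rate fell, so the adjustment moved the fork toward 166.9 Hz — it must have started above the reference.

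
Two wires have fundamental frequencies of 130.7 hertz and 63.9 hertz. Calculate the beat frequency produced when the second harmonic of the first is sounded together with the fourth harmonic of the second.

Second harmonic of the first: 2·130.7 = 261.4 Hz.
Fourth harmonic of the second: 4·63.9 = 255.6 Hz.
f_beat = |261.4 − 255.6| = 5.8 Hz.

5.8 Hz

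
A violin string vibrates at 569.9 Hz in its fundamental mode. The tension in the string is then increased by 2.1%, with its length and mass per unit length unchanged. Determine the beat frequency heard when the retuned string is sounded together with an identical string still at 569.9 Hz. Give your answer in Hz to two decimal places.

5.95 Hz

For a string, f ∝ √T, so the new frequency is 569.9·√1.021 = 575.8529 Hz.
f_beat = |575.8529 − 569.9| = 5.95 Hz.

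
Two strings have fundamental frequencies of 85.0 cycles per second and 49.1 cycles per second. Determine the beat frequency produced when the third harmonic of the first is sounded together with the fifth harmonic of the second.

9.5 Hz

Third harmonic of the first: 3·85.0 = 255.0 Hz.
Fifth harmonic of the second: 5·49.1 = 245.5 Hz.
f_beat = |255.0 − 245.5| = 9.5 Hz.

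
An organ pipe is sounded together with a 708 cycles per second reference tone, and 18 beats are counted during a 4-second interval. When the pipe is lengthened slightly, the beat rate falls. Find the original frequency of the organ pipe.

712.5 Hz

Beat frequency = 18/4 = 4.5 Hz.
|f − 708| = 4.5, so the organ pipe was at either 703.5 Hz or 712.5 Hz.
A longer pipe has a lower fundamental; the adjustment lowers the organ pipe's frequency.
The beat rate fell, so the adjustment moved the organ pipe toward 708 Hz — it must have started above the reference.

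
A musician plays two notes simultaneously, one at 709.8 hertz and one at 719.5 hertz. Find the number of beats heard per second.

The beat frequency equals the magnitude of the frequency difference.
|709.8 − 719.5| = 9.7 Hz.

9.7 Hz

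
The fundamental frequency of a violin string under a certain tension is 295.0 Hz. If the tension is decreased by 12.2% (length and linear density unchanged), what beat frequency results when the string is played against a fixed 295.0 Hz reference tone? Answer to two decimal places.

18.58 Hz

For a string, f ∝ √T, so the new frequency is 295.0·√0.878 = 276.4199 Hz.
f_beat = |276.4199 − 295.0| = 18.58 Hz.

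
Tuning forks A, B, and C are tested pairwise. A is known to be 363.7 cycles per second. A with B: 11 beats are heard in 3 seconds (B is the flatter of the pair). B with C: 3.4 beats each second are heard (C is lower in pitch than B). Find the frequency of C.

356.6333 Hz

A–B: Beat frequency = 11/3 = 3.6667 Hz.
B is below A, so f_B = 363.7 − 3.6667 = 360.0333 Hz.
C is below B, so f_C = 360.0333 − 3.4 = 356.6333 Hz.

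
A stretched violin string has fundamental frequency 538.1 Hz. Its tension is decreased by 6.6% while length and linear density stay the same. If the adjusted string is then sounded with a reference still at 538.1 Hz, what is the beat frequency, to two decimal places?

18.06 Hz

For a string, f ∝ √T, so the new frequency is 538.1·√0.934 = 520.0396 Hz.
f_beat = |520.0396 − 538.1| = 18.06 Hz.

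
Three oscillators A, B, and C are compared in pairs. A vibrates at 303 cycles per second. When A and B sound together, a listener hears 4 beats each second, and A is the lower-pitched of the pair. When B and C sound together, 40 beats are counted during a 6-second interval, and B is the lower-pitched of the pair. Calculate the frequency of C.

313.6667 Hz

B is above A, so f_B = 303 + 4 = 307 Hz.
B–C: Beat frequency = 40/6 = 6.6667 Hz.
C is above B, so f_C = 307 + 6.6667 = 313.6667 Hz.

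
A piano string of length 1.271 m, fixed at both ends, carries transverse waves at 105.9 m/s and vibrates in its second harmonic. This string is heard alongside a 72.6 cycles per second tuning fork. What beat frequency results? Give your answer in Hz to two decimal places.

10.72 Hz

For a string fixed at both ends, f_n = n·v/(2L) = 2·105.9/(2·1.271) = 83.3202 Hz.
f_beat = |83.3202 − 72.6| = 10.72 Hz.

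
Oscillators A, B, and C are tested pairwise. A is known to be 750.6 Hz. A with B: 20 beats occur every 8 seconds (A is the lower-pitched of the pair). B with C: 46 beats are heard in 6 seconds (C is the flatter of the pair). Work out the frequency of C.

745.4333 Hz

A–B: Beat frequency = 20/8 = 2.5 Hz.
B is above A, so f_B = 750.6 + 2.5 = 753.1 Hz.
B–C: Beat frequency = 46/6 = 7.6667 Hz.
C is below B, so f_C = 753.1 − 7.6667 = 745.4333 Hz.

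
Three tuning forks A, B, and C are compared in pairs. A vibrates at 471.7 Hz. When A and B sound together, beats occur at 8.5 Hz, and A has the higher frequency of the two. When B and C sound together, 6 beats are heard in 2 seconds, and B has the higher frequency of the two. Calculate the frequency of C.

B is below A, so f_B = 471.7 − 8.5 = 463.2 Hz.
B–C: Beat frequency = 6/2 = 3 Hz.
C is below B, so f_C = 463.2 − 3 = 460.2 Hz.

460.2 Hz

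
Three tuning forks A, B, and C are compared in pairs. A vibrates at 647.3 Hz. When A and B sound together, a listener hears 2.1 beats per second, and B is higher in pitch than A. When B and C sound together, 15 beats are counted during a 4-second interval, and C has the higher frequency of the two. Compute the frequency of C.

B is above A, so f_B = 647.3 + 2.1 = 649.4 Hz.
B–C: Beat frequency = 15/4 = 3.75 Hz.
C is above B, so f_C = 649.4 + 3.75 = 653.15 Hz.

653.15 Hz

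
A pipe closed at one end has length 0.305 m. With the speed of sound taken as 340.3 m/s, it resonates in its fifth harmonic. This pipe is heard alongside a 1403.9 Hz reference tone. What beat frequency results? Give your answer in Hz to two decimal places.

Closed pipe (odd harmonics): f_n = n·v/(4L) = 5·340.3/(4·0.305) = 1394.6721 Hz.
f_beat = |1394.6721 − 1403.9| = 9.23 Hz.

9.23 Hz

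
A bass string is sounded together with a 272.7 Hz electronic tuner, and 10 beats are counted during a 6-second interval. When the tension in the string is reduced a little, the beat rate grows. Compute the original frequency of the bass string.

Beat frequency = 10/6 = 1.6667 Hz.
|f − 272.7| = 1.6667, so the bass string was at either 271.0333 Hz or 274.3667 Hz.
Lower tension means lower frequency; the adjustment lowers the bass string's frequency.
The beat rate rose, so the adjustment moved the bass string further from 272.7 Hz — it was already below the reference.

271.0333 Hz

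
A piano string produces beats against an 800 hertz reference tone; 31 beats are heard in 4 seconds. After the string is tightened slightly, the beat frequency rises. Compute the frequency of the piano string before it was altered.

807.75 Hz

Beat frequency = 31/4 = 7.75 Hz.
|f − 800| = 7.75, so the piano string was at either 792.25 Hz or 807.75 Hz.
Increasing tension raises a string's frequency; the adjustment raises the piano string's frequency.
The beat rate rose, so the adjustment moved the piano string further from 800 Hz — it was already above the reference.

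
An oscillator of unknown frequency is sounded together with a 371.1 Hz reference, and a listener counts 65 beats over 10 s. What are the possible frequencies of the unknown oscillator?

Beat frequency = 65/10 = 6.5 Hz.
|f − 371.1| = 6.5, so f = 371.1 ± 6.5.

364.6 Hz or 377.6 Hz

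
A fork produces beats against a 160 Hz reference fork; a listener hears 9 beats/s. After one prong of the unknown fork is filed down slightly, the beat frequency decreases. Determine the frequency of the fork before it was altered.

|f − 160| = 9, so the fork was at either 151 Hz or 169 Hz.
Filing a prong removes mass and raises the fork's frequency; the adjustment raises the fork's frequency.
The beat rate fell, so the adjustment moved the fork toward 160 Hz — it must have started below the reference.

151 Hz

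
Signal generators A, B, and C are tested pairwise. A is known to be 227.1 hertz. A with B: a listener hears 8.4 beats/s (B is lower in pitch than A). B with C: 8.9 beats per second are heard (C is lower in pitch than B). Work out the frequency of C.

209.8 Hz

B is below A, so f_B = 227.1 − 8.4 = 218.7 Hz.
C is below B, so f_C = 218.7 − 8.9 = 209.8 Hz.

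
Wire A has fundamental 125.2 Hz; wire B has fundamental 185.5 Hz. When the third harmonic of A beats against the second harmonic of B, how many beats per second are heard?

Third harmonic of the first: 3·125.2 = 375.6 Hz.
Second harmonic of the second: 2·185.5 = 371.0 Hz.
f_beat = |375.6 − 371.0| = 4.6 Hz.

4.6 Hz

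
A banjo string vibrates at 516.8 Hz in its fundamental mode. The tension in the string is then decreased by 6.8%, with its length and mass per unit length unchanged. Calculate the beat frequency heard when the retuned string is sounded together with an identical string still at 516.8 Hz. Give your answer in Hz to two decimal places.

17.88 Hz

For a string, f ∝ √T, so the new frequency is 516.8·√0.932 = 498.9195 Hz.
f_beat = |498.9195 − 516.8| = 17.88 Hz.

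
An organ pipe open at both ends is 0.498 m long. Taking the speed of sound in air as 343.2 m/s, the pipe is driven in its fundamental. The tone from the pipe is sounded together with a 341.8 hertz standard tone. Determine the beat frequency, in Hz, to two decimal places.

Open pipe: f_n = n·v/(2L) = 1·343.2/(2·0.498) = 344.5783 Hz.
f_beat = |344.5783 − 341.8| = 2.78 Hz.

2.78 Hz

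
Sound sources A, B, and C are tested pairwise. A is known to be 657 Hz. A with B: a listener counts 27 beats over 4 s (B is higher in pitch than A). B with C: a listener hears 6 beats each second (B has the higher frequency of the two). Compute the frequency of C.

657.75 Hz

A–B: Beat frequency = 27/4 = 6.75 Hz.
B is above A, so f_B = 657 + 6.75 = 663.75 Hz.
C is below B, so f_C = 663.75 − 6 = 657.75 Hz.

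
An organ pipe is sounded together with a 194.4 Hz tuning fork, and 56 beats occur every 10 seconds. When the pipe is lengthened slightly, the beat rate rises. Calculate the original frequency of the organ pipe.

188.8 Hz

Beat frequency = 56/10 = 5.6 Hz.
|f − 194.4| = 5.6, so the organ pipe was at either 188.8 Hz or 200 Hz.
A longer pipe has a lower fundamental; the adjustment lowers the organ pipe's frequency.
The beat rate rose, so the adjustment moved the organ pipe further from 194.4 Hz — it was already below the reference.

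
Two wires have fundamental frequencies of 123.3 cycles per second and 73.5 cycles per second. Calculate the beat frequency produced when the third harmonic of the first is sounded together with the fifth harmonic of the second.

2.4 Hz

Third harmonic of the first: 3·123.3 = 369.9 Hz.
Fifth harmonic of the second: 5·73.5 = 367.5 Hz.
f_beat = |369.9 − 367.5| = 2.4 Hz.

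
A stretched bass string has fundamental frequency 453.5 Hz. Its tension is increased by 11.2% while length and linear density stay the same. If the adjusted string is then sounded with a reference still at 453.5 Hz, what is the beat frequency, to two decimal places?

For a string, f ∝ √T, so the new frequency is 453.5·√1.112 = 478.2221 Hz.
f_beat = |478.2221 − 453.5| = 24.72 Hz.

24.72 Hz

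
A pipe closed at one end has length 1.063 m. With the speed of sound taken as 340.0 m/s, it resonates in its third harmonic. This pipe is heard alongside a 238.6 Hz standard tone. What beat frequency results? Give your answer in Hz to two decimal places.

1.29 Hz

Closed pipe (odd harmonics): f_n = n·v/(4L) = 3·340.0/(4·1.063) = 239.8871 Hz.
f_beat = |239.8871 − 238.6| = 1.29 Hz.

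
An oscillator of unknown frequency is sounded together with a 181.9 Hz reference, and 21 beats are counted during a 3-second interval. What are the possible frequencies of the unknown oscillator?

Beat frequency = 21/3 = 7 Hz.
|f − 181.9| = 7, so f = 181.9 ± 7.

174.9 Hz or 188.9 Hz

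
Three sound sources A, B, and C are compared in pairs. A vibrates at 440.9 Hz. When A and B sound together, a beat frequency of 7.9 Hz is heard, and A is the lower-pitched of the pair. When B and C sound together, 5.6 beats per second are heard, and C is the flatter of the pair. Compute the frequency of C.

B is above A, so f_B = 440.9 + 7.9 = 448.8 Hz.
C is below B, so f_C = 448.8 − 5.6 = 443.2 Hz.

443.2 Hz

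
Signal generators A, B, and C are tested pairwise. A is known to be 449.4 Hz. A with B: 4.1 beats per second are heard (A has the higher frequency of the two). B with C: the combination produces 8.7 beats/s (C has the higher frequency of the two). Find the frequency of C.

B is below A, so f_B = 449.4 − 4.1 = 445.3 Hz.
C is above B, so f_C = 445.3 + 8.7 = 454 Hz.

454 Hz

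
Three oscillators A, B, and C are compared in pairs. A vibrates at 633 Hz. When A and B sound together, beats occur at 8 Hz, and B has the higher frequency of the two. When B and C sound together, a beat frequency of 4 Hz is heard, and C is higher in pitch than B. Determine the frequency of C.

645 Hz

B is above A, so f_B = 633 + 8 = 641 Hz.
C is above B, so f_C = 641 + 4 = 645 Hz.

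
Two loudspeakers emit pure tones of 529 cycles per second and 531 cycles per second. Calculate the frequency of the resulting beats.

Beats arise from superposition of two nearby frequencies; the beat rate is |f₁ − f₂|.
|529 − 531| = 2 Hz.

2 Hz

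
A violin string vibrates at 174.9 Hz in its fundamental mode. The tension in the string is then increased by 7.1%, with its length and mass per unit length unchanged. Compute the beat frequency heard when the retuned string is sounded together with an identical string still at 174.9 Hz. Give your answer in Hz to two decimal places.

For a string, f ∝ √T, so the new frequency is 174.9·√1.071 = 181.0025 Hz.
f_beat = |181.0025 − 174.9| = 6.10 Hz.

6.10 Hz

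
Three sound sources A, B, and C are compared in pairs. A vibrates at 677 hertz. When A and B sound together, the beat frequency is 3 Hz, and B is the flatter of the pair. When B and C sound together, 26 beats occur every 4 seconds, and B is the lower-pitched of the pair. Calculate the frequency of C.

680.5 Hz

B is below A, so f_B = 677 − 3 = 674 Hz.
B–C: Beat frequency = 26/4 = 6.5 Hz.
C is above B, so f_C = 674 + 6.5 = 680.5 Hz.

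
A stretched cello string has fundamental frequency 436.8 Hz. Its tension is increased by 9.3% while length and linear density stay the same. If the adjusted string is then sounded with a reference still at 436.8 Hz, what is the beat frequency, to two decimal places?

For a string, f ∝ √T, so the new frequency is 436.8·√1.093 = 456.6597 Hz.
f_beat = |456.6597 − 436.8| = 19.86 Hz.

19.86 Hz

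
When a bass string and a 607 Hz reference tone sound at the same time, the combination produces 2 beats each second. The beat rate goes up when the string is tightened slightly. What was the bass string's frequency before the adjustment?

609 Hz

|f − 607| = 2, so the bass string was at either 605 Hz or 609 Hz.
Increasing tension raises a string's frequency; the adjustment raises the bass string's frequency.
The beat rate rose, so the adjustment moved the bass string further from 607 Hz — it was already above the reference.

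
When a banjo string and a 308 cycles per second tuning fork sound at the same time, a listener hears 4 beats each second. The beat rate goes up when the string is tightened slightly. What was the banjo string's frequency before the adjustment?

312 Hz

|f − 308| = 4, so the banjo string was at either 304 Hz or 312 Hz.
Increasing tension raises a string's frequency; the adjustment raises the banjo string's frequency.
The beat rate rose, so the adjustment moved the banjo string further from 308 Hz — it was already above the reference.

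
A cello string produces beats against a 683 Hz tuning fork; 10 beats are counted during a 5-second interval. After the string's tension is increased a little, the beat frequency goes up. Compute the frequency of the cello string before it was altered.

685 Hz

Beat frequency = 10/5 = 2 Hz.
|f − 683| = 2, so the cello string was at either 681 Hz or 685 Hz.
Higher tension means higher frequency; the adjustment raises the cello string's frequency.
The beat rate rose, so the adjustment moved the cello string further from 683 Hz — it was already above the reference.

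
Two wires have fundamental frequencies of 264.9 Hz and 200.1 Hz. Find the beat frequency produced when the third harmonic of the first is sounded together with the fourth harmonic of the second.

5.7 Hz

Third harmonic of the first: 3·264.9 = 794.7 Hz.
Fourth harmonic of the second: 4·200.1 = 800.4 Hz.
f_beat = |794.7 − 800.4| = 5.7 Hz.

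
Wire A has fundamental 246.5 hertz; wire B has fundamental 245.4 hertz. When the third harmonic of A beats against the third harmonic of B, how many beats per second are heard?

Third harmonic of the first: 3·246.5 = 739.5 Hz.
Third harmonic of the second: 3·245.4 = 736.2 Hz.
f_beat = |739.5 − 736.2| = 3.3 Hz.

3.3 Hz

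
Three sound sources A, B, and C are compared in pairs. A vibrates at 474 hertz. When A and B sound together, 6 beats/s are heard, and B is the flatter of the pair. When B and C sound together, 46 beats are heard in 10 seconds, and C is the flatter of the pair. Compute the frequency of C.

B is below A, so f_B = 474 − 6 = 468 Hz.
B–C: Beat frequency = 46/10 = 4.6 Hz.
C is below B, so f_C = 468 − 4.6 = 463.4 Hz.

463.4 Hz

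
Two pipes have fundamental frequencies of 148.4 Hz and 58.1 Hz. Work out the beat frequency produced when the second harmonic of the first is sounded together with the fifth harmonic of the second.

6.3 Hz

Second harmonic of the first: 2·148.4 = 296.8 Hz.
Fifth harmonic of the second: 5·58.1 = 290.5 Hz.
f_beat = |296.8 − 290.5| = 6.3 Hz.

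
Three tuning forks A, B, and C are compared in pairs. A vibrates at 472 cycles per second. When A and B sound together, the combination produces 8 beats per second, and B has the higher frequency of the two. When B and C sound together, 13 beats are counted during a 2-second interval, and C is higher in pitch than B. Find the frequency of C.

B is above A, so f_B = 472 + 8 = 480 Hz.
B–C: Beat frequency = 13/2 = 6.5 Hz.
C is above B, so f_C = 480 + 6.5 = 486.5 Hz.

486.5 Hz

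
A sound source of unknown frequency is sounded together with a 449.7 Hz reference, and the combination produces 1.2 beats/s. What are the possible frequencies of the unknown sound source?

448.5 Hz or 450.9 Hz

|f − 449.7| = 1.2, so f = 449.7 ± 1.2.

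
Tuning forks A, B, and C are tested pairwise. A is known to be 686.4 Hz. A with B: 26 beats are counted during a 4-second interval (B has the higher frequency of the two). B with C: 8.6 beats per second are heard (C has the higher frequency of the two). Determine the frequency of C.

701.5 Hz

A–B: Beat frequency = 26/4 = 6.5 Hz.
B is above A, so f_B = 686.4 + 6.5 = 692.9 Hz.
C is above B, so f_C = 692.9 + 8.6 = 701.5 Hz.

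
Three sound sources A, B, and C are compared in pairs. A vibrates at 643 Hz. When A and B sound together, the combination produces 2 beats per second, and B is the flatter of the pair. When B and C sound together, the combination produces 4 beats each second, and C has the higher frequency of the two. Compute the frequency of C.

645 Hz

B is below A, so f_B = 643 − 2 = 641 Hz.
C is above B, so f_C = 641 + 4 = 645 Hz.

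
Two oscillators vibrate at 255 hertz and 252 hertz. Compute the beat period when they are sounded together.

0.333 s

f_beat = |255 − 252| = 3 Hz.
Beat period T = 1 / f_beat = 1 / 3 s.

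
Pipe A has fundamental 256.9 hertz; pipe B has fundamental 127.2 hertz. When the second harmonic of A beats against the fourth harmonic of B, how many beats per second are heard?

Second harmonic of the first: 2·256.9 = 513.8 Hz.
Fourth harmonic of the second: 4·127.2 = 508.8 Hz.
f_beat = |513.8 − 508.8| = 5.0 Hz.

5.0 Hz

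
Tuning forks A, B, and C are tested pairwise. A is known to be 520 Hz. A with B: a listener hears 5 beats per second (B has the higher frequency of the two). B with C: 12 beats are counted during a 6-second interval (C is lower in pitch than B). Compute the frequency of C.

B is above A, so f_B = 520 + 5 = 525 Hz.
B–C: Beat frequency = 12/6 = 2 Hz.
C is below B, so f_C = 525 − 2 = 523 Hz.

523 Hz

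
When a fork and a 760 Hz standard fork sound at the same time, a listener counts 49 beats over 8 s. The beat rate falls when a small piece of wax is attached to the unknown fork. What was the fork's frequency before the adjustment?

766.125 Hz

Beat frequency = 49/8 = 6.125 Hz.
|f − 760| = 6.125, so the fork was at either 753.875 Hz or 766.125 Hz.
Loading a fork with wax lowers its frequency; the adjustment lowers the fork's frequency.
The beat rate fell, so the adjustment moved the fork toward 760 Hz — it must have started above the reference.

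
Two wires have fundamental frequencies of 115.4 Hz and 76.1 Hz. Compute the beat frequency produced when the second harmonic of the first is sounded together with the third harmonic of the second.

2.5 Hz

Second harmonic of the first: 2·115.4 = 230.8 Hz.
Third harmonic of the second: 3·76.1 = 228.3 Hz.
f_beat = |230.8 − 228.3| = 2.5 Hz.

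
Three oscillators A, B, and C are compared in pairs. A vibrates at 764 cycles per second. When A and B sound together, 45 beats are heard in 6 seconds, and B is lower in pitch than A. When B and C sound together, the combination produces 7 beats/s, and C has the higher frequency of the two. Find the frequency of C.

A–B: Beat frequency = 45/6 = 7.5 Hz.
B is below A, so f_B = 764 − 7.5 = 756.5 Hz.
C is above B, so f_C = 756.5 + 7 = 763.5 Hz.

763.5 Hz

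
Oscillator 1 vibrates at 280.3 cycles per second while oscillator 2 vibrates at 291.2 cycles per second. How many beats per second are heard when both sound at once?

10.9 Hz

The beat frequency equals the magnitude of the frequency difference.
|280.3 − 291.2| = 10.9 Hz.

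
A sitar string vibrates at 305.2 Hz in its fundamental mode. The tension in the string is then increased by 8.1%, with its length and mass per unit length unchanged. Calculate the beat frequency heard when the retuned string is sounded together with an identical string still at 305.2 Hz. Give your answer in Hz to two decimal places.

For a string, f ∝ √T, so the new frequency is 305.2·√1.081 = 317.3199 Hz.
f_beat = |317.3199 − 305.2| = 12.12 Hz.

12.12 Hz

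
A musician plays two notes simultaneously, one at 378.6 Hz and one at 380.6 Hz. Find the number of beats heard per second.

2 Hz

Beats arise from superposition of two nearby frequencies; the beat rate is |f₁ − f₂|.
|378.6 − 380.6| = 2 Hz.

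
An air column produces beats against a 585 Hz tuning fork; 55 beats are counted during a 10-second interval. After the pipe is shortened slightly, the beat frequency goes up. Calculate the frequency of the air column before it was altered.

Beat frequency = 55/10 = 5.5 Hz.
|f − 585| = 5.5, so the air column was at either 579.5 Hz or 590.5 Hz.
A shorter pipe has a higher fundamental; the adjustment raises the air column's frequency.
The beat rate rose, so the adjustment moved the air column further from 585 Hz — it was already above the reference.

590.5 Hz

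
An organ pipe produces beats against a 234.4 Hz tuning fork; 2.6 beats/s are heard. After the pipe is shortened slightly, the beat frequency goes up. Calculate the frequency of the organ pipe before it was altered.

|f − 234.4| = 2.6, so the organ pipe was at either 231.8 Hz or 237 Hz.
A shorter pipe has a higher fundamental; the adjustment raises the organ pipe's frequency.
The beat rate rose, so the adjustment moved the organ pipe further from 234.4 Hz — it was already above the reference.

237 Hz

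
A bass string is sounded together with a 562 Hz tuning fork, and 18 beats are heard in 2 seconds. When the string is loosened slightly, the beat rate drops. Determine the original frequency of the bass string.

Beat frequency = 18/2 = 9 Hz.
|f − 562| = 9, so the bass string was at either 553 Hz or 571 Hz.
Reducing tension lowers a string's frequency; the adjustment lowers the bass string's frequency.
The beat rate fell, so the adjustment moved the bass string toward 562 Hz — it must have started above the reference.

571 Hz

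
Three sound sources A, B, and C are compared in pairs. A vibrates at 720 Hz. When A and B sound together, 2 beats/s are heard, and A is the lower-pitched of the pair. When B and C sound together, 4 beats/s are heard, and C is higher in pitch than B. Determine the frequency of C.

726 Hz

B is above A, so f_B = 720 + 2 = 722 Hz.
C is above B, so f_C = 722 + 4 = 726 Hz.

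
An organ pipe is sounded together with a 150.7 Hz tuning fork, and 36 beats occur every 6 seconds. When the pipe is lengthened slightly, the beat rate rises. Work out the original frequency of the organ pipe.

144.7 Hz

Beat frequency = 36/6 = 6 Hz.
|f − 150.7| = 6, so the organ pipe was at either 144.7 Hz or 156.7 Hz.
A longer pipe has a lower fundamental; the adjustment lowers the organ pipe's frequency.
The beat rate rose, so the adjustment moved the organ pipe further from 150.7 Hz — it was already below the reference.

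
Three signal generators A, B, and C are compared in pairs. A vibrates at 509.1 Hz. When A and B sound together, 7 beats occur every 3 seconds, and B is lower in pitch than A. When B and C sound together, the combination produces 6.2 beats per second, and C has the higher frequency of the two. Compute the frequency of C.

A–B: Beat frequency = 7/3 = 2.3333 Hz.
B is below A, so f_B = 509.1 − 2.3333 = 506.7667 Hz.
C is above B, so f_C = 506.7667 + 6.2 = 512.9667 Hz.

512.9667 Hz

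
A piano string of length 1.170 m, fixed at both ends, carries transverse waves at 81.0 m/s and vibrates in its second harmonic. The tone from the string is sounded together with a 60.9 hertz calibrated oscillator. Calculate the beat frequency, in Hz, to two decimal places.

For a string fixed at both ends, f_n = n·v/(2L) = 2·81.0/(2·1.170) = 69.2308 Hz.
f_beat = |69.2308 − 60.9| = 8.33 Hz.

8.33 Hz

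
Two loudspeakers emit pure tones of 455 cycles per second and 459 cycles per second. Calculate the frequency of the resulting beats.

4 Hz

The beat frequency equals the magnitude of the frequency difference.
|455 − 459| = 4 Hz.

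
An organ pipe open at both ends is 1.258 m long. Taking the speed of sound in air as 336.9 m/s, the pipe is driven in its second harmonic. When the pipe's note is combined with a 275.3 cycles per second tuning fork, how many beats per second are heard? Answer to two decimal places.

7.49 Hz

Open pipe: f_n = n·v/(2L) = 2·336.9/(2·1.258) = 267.8060 Hz.
f_beat = |267.8060 − 275.3| = 7.49 Hz.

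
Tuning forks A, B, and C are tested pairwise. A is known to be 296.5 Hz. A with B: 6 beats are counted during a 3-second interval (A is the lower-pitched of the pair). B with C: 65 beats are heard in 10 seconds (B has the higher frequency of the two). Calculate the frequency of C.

A–B: Beat frequency = 6/3 = 2 Hz.
B is above A, so f_B = 296.5 + 2 = 298.5 Hz.
B–C: Beat frequency = 65/10 = 6.5 Hz.
C is below B, so f_C = 298.5 − 6.5 = 292 Hz.

292 Hz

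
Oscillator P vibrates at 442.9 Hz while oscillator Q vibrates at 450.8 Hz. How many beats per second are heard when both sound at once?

7.9 Hz

f_beat = |f₁ − f₂|.
|442.9 − 450.8| = 7.9 Hz.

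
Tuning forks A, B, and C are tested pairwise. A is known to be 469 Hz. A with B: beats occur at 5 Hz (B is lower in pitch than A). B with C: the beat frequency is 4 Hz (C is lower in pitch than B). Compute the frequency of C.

B is below A, so f_B = 469 − 5 = 464 Hz.
C is below B, so f_C = 464 − 4 = 460 Hz.

460 Hz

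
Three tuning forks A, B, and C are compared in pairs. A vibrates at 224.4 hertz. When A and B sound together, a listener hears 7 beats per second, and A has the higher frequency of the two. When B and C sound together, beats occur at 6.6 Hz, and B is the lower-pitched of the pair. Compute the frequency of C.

224 Hz

B is below A, so f_B = 224.4 − 7 = 217.4 Hz.
C is above B, so f_C = 217.4 + 6.6 = 224 Hz.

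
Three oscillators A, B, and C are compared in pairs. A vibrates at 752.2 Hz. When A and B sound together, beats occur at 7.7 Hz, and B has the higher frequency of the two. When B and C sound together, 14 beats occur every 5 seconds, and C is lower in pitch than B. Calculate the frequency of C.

757.1 Hz

B is above A, so f_B = 752.2 + 7.7 = 759.9 Hz.
B–C: Beat frequency = 14/5 = 2.8 Hz.
C is below B, so f_C = 759.9 − 2.8 = 757.1 Hz.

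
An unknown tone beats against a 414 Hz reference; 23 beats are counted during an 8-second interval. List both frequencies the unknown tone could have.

Beat frequency = 23/8 = 2.875 Hz.
|f − 414| = 2.875, so f = 414 ± 2.875.

411.125 Hz or 416.875 Hz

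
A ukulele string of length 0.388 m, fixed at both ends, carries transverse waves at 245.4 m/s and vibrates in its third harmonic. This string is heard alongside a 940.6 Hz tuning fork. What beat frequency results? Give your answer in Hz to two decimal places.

8.11 Hz

For a string fixed at both ends, f_n = n·v/(2L) = 3·245.4/(2·0.388) = 948.7113 Hz.
f_beat = |948.7113 − 940.6| = 8.11 Hz.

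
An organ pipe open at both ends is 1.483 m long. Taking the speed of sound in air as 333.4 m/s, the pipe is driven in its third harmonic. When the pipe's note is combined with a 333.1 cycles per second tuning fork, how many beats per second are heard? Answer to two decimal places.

Open pipe: f_n = n·v/(2L) = 3·333.4/(2·1.483) = 337.2218 Hz.
f_beat = |337.2218 − 333.1| = 4.12 Hz.

4.12 Hz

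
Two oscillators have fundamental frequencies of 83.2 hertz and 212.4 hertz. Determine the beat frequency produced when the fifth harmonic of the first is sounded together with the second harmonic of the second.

Fifth harmonic of the first: 5·83.2 = 416.0 Hz.
Second harmonic of the second: 2·212.4 = 424.8 Hz.
f_beat = |416.0 − 424.8| = 8.8 Hz.

8.8 Hz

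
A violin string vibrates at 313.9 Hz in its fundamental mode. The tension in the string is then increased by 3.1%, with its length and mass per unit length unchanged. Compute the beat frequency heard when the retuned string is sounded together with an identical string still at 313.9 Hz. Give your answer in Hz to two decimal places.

For a string, f ∝ √T, so the new frequency is 313.9·√1.031 = 318.7283 Hz.
f_beat = |318.7283 − 313.9| = 4.83 Hz.

4.83 Hz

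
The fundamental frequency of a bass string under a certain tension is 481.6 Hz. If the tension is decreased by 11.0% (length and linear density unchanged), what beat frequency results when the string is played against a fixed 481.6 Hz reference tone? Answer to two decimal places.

For a string, f ∝ √T, so the new frequency is 481.6·√0.890 = 454.3405 Hz.
f_beat = |454.3405 − 481.6| = 27.26 Hz.

27.26 Hz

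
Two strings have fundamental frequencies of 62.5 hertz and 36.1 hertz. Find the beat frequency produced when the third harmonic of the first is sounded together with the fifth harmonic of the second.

7.0 Hz

Third harmonic of the first: 3·62.5 = 187.5 Hz.
Fifth harmonic of the second: 5·36.1 = 180.5 Hz.
f_beat = |187.5 − 180.5| = 7.0 Hz.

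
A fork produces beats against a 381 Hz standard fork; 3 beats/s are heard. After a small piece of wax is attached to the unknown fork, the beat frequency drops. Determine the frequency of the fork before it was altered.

384 Hz

|f − 381| = 3, so the fork was at either 378 Hz or 384 Hz.
Loading a fork with wax lowers its frequency; the adjustment lowers the fork's frequency.
The beat rate fell, so the adjustment moved the fork toward 381 Hz — it must have started above the reference.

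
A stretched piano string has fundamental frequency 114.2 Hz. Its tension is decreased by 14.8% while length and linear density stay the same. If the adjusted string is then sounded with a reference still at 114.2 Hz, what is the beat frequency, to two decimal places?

8.79 Hz

For a string, f ∝ √T, so the new frequency is 114.2·√0.852 = 105.4110 Hz.
f_beat = |105.4110 − 114.2| = 8.79 Hz.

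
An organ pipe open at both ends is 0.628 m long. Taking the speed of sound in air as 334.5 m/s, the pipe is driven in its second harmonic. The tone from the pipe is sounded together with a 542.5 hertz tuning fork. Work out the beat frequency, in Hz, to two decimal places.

9.86 Hz

Open pipe: f_n = n·v/(2L) = 2·334.5/(2·0.628) = 532.6433 Hz.
f_beat = |532.6433 − 542.5| = 9.86 Hz.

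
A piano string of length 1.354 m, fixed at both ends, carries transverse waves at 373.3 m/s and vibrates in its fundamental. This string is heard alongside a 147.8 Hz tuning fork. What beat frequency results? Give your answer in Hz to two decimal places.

For a string fixed at both ends, f_n = n·v/(2L) = 1·373.3/(2·1.354) = 137.8508 Hz.
f_beat = |137.8508 − 147.8| = 9.95 Hz.

9.95 Hz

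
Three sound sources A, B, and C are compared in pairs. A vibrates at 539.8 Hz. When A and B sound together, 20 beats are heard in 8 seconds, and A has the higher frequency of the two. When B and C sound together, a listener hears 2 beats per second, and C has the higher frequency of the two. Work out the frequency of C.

A–B: Beat frequency = 20/8 = 2.5 Hz.
B is below A, so f_B = 539.8 − 2.5 = 537.3 Hz.
C is above B, so f_C = 537.3 + 2 = 539.3 Hz.

539.3 Hz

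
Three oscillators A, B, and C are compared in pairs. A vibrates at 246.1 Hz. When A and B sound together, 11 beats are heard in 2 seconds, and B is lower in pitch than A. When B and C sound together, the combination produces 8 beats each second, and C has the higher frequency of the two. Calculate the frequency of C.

248.6 Hz

A–B: Beat frequency = 11/2 = 5.5 Hz.
B is below A, so f_B = 246.1 − 5.5 = 240.6 Hz.
C is above B, so f_C = 240.6 + 8 = 248.6 Hz.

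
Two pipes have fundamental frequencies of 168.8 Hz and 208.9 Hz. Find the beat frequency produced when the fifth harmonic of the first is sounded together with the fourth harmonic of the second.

8.4 Hz

Fifth harmonic of the first: 5·168.8 = 844.0 Hz.
Fourth harmonic of the second: 4·208.9 = 835.6 Hz.
f_beat = |844.0 − 835.6| = 8.4 Hz.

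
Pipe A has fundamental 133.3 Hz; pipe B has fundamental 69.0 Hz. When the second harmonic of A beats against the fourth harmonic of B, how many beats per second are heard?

9.4 Hz

Second harmonic of the first: 2·133.3 = 266.6 Hz.
Fourth harmonic of the second: 4·69.0 = 276.0 Hz.
f_beat = |266.6 − 276.0| = 9.4 Hz.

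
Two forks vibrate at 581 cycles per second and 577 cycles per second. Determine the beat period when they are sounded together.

0.250 s

f_beat = |581 − 577| = 4 Hz.
Beat period T = 1 / f_beat = 1 / 4 s.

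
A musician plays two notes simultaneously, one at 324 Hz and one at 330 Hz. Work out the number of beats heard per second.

The beat frequency equals the magnitude of the frequency difference.
|324 − 330| = 6 Hz.

6 Hz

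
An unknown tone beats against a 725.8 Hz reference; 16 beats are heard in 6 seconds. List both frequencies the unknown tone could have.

Beat frequency = 16/6 = 2.6667 Hz.
|f − 725.8| = 2.6667, so f = 725.8 ± 2.6667.

723.1333 Hz or 728.4667 Hz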